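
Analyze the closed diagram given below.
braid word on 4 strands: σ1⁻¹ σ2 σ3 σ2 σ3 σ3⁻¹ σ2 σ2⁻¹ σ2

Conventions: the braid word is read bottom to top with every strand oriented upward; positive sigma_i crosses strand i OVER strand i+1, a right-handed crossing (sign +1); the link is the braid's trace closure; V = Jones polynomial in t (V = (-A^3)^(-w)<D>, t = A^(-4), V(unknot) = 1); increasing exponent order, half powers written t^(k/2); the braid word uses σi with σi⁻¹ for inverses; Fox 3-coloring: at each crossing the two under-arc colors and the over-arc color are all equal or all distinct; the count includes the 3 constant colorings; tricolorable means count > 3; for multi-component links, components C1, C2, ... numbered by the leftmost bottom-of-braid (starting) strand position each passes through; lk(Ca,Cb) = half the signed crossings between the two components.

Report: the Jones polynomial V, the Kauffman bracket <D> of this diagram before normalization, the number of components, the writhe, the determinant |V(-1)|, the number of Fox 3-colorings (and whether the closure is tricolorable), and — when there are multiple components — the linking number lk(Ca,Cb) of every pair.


V = t + t^3 - t^4
<D> = A^-7 - A^-3 - A^5 (w = +3)
1 component over 9 crossings, w = +3
9 Fox colorings among 3^9, |V(-1)| = 3: tricolorable
why: V spans 3 powers of t: at least 3 crossings in any diagram


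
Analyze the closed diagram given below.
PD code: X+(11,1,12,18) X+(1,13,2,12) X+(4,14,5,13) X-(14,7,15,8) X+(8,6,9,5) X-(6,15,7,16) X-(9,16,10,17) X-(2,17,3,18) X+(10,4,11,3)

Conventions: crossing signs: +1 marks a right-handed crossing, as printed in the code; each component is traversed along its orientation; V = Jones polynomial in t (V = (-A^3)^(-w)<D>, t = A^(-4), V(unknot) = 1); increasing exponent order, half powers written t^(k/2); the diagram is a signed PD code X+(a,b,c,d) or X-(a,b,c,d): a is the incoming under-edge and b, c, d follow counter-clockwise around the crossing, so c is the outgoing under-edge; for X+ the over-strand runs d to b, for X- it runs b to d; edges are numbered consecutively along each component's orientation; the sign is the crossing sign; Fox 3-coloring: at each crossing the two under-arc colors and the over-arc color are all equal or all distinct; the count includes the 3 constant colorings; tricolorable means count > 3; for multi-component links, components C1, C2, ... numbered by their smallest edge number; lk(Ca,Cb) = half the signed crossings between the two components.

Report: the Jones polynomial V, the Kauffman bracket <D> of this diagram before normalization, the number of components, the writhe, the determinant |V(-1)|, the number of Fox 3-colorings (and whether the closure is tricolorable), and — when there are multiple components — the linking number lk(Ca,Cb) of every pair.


V = t^-2 - t^-1 + 2 - 2t + t^2 - t^3 + t^4
<D> = -A^-13 + A^-9 - A^-5 + 2A^-1 - 2A^3 + A^7 - A^11 (w = +1)
1 component over 9 crossings, w = +1
9 Fox colorings among 3^9, |V(-1)| = 9: tricolorable
why: w = +1 (over 9 crossings) is diagram-only; (-A^3)^(-1) removes it from V


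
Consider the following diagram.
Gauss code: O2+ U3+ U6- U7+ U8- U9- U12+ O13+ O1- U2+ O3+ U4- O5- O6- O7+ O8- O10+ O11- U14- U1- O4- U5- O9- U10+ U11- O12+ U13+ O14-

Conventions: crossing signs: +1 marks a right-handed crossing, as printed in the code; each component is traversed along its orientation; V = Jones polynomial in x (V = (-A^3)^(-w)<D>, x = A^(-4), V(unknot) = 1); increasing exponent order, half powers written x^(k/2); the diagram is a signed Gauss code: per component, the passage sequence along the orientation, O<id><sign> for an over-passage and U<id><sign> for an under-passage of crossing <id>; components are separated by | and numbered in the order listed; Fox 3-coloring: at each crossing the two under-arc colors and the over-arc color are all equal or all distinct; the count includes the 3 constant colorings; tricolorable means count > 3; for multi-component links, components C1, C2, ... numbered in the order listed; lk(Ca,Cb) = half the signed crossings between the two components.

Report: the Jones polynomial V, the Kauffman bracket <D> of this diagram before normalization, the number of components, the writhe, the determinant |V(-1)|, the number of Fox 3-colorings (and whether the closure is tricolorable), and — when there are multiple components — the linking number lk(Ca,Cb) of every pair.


V = -x^-5 + x^-4 - x^-3 + 2x^-2 - x^-1 + 2 - x
<D> = -A^-10 + 2A^-6 - A^-2 + 2A^2 - A^6 + A^10 - A^14 (w = -2)
1 component over 14 crossings, w = -2
9 Fox colorings among 3^14, |V(-1)| = 9: tricolorable
why: the span of V is 6, forcing >= 6 crossings in any diagram


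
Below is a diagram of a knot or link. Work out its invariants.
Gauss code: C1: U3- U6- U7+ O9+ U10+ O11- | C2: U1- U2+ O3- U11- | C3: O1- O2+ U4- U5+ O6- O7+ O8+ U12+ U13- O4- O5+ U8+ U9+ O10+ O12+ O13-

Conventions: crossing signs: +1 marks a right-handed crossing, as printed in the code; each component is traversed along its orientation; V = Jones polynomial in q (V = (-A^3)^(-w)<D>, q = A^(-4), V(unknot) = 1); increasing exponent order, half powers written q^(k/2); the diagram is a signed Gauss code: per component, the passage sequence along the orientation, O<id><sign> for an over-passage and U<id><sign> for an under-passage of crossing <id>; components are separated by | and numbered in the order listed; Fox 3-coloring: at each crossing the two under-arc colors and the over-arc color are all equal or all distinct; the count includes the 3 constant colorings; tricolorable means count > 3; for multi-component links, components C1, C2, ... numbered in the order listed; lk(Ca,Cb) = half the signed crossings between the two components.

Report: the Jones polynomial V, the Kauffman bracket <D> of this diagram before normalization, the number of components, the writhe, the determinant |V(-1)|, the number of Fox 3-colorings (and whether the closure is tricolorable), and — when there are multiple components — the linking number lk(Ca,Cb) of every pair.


Jones polynomial: V(q) = q^-2 + 2 + q^2
<D> = -A^-5 - 2A^3 - A^11; writhe +1
components 3, writhe +1 (13 crossings)
linking number lk(C1,C2) = -1
lk(C1,C3): +1
lk(C2,C3) = 0
3-colorings: 3 of 3^13, det 4 — not tricolorable
note: span 4 respects span(V) <= c + mu - 1 = 15 for this 3-component diagram


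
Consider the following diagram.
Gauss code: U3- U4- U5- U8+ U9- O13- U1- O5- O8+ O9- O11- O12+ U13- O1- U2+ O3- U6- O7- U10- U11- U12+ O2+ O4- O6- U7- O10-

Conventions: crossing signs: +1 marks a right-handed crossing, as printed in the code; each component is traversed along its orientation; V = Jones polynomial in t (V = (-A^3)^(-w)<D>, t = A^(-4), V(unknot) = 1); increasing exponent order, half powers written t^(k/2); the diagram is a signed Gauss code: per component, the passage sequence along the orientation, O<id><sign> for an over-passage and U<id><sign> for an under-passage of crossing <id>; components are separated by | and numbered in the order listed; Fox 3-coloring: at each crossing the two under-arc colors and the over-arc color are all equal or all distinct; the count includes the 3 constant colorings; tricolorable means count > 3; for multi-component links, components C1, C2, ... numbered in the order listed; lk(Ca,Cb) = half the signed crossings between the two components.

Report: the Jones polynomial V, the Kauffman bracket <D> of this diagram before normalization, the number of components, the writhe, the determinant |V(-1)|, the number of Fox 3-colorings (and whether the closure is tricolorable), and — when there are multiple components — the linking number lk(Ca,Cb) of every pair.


V = t^-8 - 2t^-7 + t^-6 - 2t^-5 + 2t^-4 + t^-2
<D> = -A^-13 - 2A^-5 + 2A^-1 - A^3 + 2A^7 - A^11 (w = -7)
1 component over 13 crossings, w = -7
27 Fox colorings among 3^13, |V(-1)| = 9: tricolorable
why: w = -7 shifts under R1 moves; the (-A^3)^(7) factor cancels that in V


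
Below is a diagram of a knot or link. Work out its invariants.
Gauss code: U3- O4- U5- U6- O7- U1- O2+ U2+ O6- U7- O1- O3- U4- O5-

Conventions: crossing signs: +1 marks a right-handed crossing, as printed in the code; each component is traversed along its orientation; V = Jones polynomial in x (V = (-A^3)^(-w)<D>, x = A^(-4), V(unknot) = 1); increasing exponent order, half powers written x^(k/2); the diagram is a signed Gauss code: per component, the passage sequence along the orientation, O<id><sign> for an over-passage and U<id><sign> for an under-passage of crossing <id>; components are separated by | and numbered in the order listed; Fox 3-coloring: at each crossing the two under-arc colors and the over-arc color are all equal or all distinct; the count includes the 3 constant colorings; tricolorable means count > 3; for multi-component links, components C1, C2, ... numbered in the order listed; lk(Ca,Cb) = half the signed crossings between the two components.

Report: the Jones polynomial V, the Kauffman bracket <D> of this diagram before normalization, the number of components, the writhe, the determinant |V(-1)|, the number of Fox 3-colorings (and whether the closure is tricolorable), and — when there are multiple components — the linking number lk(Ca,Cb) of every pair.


Jones polynomial: V(x) = x^-8 - 2x^-7 + x^-6 - 2x^-5 + 2x^-4 + x^-2
<D> = -A^-7 - 2A + 2A^5 - A^9 + 2A^13 - A^17; writhe -5
components 1, writhe -5 (7 crossings)
3-colorings: 27 of 3^7, det 9 — tricolorable
note: w = -5 (over 7 crossings) is diagram-only; (-A^3)^(5) removes it from V


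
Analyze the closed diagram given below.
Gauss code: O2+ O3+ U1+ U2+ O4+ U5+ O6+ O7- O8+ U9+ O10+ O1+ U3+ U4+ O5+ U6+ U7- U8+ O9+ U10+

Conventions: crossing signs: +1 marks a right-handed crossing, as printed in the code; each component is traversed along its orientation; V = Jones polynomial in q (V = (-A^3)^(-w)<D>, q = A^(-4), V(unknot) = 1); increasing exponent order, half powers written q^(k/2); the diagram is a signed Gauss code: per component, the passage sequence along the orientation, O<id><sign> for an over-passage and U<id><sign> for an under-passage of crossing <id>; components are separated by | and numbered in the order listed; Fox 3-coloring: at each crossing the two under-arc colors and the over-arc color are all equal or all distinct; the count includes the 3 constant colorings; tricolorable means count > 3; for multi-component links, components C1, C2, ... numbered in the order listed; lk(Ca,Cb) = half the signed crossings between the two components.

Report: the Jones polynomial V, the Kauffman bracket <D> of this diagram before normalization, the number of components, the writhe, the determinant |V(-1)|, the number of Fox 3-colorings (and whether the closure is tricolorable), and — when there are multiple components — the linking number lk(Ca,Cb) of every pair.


V(q) = q^3 + q^5 - q^6 + q^7 - q^8 + q^9 - q^10
bracket: -A^-16 + A^-12 - A^-8 + A^-4 - 1 + A^4 + A^12, w = +8
1 component, writhe +8, over 10 crossings
det 7, colorings 3 of 3^10 — not tricolorable
observation: w = +8 shifts under R1 moves; the (-A^3)^(-8) factor cancels that in V


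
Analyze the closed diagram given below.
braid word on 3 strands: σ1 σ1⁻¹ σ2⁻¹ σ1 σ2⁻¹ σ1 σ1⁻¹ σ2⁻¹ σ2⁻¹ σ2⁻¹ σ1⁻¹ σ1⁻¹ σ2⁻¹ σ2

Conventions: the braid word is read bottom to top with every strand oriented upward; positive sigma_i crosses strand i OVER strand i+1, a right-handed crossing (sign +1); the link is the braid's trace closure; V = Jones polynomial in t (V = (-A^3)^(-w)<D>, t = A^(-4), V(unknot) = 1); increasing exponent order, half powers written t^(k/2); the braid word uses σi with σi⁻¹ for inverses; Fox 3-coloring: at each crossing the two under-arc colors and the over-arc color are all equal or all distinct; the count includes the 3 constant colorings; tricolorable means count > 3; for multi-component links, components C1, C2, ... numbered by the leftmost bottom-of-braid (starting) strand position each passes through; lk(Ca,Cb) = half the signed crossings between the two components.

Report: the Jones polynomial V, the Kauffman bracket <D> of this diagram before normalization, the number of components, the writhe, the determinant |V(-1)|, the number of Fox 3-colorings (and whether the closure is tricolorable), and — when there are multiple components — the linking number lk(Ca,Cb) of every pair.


V = -t^-9 + t^-8 - 2t^-7 + 3t^-6 - 2t^-5 + 2t^-4 - t^-3 + t^-2
<D> = A^-10 - A^-6 + 2A^-2 - 2A^2 + 3A^6 - 2A^10 + A^14 - A^18 (w = -6)
1 component over 14 crossings, w = -6
3 Fox colorings among 3^14, |V(-1)| = 13: not tricolorable
why: det 13 = |V(-1)|; not divisible by 3, so not tricolorable


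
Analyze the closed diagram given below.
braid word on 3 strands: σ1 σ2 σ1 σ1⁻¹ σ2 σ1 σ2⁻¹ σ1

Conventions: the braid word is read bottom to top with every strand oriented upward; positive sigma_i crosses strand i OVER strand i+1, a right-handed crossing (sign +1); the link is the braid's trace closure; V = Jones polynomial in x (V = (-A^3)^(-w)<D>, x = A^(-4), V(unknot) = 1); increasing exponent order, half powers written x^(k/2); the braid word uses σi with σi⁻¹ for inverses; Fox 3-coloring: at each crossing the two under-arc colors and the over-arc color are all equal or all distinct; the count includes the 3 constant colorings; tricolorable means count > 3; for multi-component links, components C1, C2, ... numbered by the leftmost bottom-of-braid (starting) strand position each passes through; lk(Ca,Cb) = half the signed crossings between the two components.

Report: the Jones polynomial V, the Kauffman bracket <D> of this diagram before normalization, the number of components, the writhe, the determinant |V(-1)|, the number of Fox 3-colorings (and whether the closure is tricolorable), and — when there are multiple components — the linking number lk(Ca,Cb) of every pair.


V = x - x^2 + 2x^3 - x^4 + x^5 - x^6
<D> = -A^-12 + A^-8 - A^-4 + 2 - A^4 + A^8 (w = +4)
1 component over 8 crossings, w = +4
3 Fox colorings among 3^8, |V(-1)| = 7: not tricolorable
why: w = +4 (over 8 crossings) is diagram-only; (-A^3)^(-4) removes it from V


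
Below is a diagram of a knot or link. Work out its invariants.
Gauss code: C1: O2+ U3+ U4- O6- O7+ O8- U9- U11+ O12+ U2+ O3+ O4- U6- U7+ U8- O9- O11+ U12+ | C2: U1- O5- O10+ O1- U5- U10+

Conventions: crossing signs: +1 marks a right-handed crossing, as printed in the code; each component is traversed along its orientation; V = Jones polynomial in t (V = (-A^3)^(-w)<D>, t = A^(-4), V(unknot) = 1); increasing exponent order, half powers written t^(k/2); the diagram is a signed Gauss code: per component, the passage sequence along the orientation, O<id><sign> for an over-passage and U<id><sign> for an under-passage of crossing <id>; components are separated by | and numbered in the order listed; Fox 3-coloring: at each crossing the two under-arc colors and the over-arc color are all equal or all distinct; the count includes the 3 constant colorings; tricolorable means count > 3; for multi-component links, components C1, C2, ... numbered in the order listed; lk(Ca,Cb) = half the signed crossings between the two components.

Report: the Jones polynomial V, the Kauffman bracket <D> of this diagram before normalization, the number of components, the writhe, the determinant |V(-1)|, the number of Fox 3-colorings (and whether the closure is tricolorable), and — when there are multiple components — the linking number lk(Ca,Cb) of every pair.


V(t) = -t^(-1/2) - t^(1/2)
bracket: -A^-2 - A^2, w = 0
2 components, writhe 0, over 12 crossings
lk(C1,C2) = 0
det 0, colorings 9 of 3^12 — tricolorable
observation: every pair of the 2 components has lk = 0


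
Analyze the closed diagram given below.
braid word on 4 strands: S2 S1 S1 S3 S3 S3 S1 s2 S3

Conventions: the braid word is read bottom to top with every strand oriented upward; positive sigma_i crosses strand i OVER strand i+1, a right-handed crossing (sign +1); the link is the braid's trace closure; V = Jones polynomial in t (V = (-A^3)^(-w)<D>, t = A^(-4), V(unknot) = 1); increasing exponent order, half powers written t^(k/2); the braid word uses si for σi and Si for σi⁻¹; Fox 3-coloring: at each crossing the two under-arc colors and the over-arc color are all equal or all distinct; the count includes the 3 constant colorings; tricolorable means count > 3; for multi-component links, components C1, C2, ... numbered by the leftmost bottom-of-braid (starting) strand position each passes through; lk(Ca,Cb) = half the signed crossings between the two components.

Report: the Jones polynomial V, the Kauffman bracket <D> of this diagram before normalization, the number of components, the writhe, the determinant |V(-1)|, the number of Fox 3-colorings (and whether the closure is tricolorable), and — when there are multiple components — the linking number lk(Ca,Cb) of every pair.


V = t^-8 - 2t^-7 + t^-6 - 2t^-5 + 2t^-4 + t^-2
<D> = -A^-13 - 2A^-5 + 2A^-1 - A^3 + 2A^7 - A^11 (w = -7)
1 component over 9 crossings, w = -7
27 Fox colorings among 3^9, |V(-1)| = 9: tricolorable
why: det 9 = |V(-1)|; divisible by 3, so tricolorable


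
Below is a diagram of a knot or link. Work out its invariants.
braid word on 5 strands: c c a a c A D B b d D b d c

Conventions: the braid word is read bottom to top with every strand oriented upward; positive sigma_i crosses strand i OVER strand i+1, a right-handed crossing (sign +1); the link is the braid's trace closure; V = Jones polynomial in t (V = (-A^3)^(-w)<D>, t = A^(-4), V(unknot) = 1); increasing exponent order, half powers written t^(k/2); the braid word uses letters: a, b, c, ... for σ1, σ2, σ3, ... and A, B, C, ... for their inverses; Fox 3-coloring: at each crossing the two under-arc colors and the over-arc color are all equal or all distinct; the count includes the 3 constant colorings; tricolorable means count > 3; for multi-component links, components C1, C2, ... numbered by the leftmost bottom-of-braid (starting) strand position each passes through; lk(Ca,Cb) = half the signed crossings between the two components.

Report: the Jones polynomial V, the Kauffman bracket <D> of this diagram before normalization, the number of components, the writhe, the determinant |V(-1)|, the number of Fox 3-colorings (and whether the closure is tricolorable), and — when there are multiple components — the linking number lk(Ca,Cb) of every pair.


V(t) = t + t^2 + t^3 + t^6
bracket: A^-6 + A^6 + A^10 + A^14, w = +6
3 components, writhe +6, over 14 crossings
lk(C1,C2) = +2
linking number lk(C1,C3) = 0
lk(C2,C3): 0
det 0, colorings 9 of 3^15 — tricolorable
observation: span 5 respects span(V) <= c + mu - 1 = 16 for this 3-component diagram


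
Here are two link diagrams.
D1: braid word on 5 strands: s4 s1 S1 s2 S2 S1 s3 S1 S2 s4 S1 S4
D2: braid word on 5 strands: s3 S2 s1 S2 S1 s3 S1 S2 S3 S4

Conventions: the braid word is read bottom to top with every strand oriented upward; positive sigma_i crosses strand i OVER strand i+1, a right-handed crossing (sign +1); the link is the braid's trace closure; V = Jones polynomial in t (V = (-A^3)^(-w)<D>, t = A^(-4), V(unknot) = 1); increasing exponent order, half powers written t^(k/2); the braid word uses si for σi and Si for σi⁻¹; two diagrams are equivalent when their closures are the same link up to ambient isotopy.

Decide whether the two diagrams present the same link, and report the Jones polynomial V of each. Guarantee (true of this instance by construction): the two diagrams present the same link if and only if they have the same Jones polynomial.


equivalent: no
D1 (bracket A^-2 + A^6 - A^10; 12 crossings at w = -2): V = -t^-4 + t^-3 + t^-1
V(D2) = -t^-6 + t^-5 - t^-4 + 2t^-3 - t^-2 + t^-1  [10 crossings, <D> = A^-8 - A^-4 + 2 - A^4 + A^8 - A^12, w = -4]
observation: 2 values of V(t) split the 2 diagrams


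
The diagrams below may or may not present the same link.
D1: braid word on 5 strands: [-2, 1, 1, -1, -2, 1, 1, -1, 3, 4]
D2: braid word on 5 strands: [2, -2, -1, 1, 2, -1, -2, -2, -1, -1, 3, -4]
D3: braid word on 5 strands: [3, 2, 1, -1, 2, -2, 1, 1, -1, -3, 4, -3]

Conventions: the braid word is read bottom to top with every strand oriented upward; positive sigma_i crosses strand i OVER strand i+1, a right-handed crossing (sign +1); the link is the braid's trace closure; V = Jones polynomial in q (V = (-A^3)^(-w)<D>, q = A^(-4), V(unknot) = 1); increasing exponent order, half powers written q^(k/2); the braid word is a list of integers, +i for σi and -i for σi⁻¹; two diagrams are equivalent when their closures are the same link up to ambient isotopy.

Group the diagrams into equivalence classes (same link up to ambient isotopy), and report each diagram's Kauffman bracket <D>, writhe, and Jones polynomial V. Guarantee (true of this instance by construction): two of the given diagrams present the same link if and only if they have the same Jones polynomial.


grouping into links: {D1} | {D2} | {D3}
V(D1) = q^-2 - q^-1 + 1 - q + q^2  (w +2, c 10, <D> = A^-2 - A^2 + A^6 - A^10 + A^14)
V(D2) = -q^-6 + q^-5 - q^-4 + 2q^-3 - q^-2 + q^-1  (w -4, c 12, <D> = A^-8 - A^-4 + 2 - A^4 + A^8 - A^12)
V(D3) = 1  [12 crossings, <D> = A^6, w = +2]
why: 3 classes among 3 diagrams; unequal V(q) rules out equality


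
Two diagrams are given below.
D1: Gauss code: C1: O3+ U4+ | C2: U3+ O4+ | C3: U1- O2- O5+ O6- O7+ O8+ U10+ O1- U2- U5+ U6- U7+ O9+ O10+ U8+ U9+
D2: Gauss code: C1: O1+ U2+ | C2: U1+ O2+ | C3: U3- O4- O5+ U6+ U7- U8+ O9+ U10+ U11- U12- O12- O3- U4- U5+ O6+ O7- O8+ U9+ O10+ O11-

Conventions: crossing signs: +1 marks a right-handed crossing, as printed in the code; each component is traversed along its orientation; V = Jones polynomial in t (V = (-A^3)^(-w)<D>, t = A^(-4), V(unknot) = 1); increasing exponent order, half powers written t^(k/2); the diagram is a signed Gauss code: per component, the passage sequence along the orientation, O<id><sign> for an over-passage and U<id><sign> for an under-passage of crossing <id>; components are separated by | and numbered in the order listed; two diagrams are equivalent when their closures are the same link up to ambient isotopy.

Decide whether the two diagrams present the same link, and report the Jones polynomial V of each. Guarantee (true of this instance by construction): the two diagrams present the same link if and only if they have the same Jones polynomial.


same link: yes
V(D1) = 1 + t + t^2 + t^3  [10 crossings, <D> = 1 + A^4 + A^8 + A^12, w = +4]
D2 (bracket A^-6 + A^-2 + A^2 + A^6; 12 crossings at w = +2): V = 1 + t + t^2 + t^3
note: Reidemeister moves carry D1 (10 crossings) to D2 (12)


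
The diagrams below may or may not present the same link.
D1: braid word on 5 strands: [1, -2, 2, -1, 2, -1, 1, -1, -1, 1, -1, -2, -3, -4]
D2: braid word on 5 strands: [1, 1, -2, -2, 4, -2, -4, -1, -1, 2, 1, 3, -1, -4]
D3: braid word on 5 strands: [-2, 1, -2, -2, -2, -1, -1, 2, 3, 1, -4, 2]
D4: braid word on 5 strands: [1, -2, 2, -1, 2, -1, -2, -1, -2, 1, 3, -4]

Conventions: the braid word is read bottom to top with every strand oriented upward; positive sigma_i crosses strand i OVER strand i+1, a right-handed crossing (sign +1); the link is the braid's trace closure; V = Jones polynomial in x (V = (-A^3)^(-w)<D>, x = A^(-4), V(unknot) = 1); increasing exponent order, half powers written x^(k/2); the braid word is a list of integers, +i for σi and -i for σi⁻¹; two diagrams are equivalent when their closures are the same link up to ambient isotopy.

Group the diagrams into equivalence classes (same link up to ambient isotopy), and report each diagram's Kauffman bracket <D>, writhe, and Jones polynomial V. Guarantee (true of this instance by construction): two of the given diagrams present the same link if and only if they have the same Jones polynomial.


grouping into links: {D1, D4} | {D2, D3}
V(D1) = x^-3 + x^-2 + x^-1 + 1  (w -4, c 14, <D> = A^-12 + A^-8 + A^-4 + 1)
V(D2) = x^-5 - 2x^-4 + 3x^-3 - x^-2 + 3x^-1 - 1 + x  (w -2, c 14, <D> = A^-10 - A^-6 + 3A^-2 - A^2 + 3A^6 - 2A^10 + A^14)
V(D3) = x^-5 - 2x^-4 + 3x^-3 - x^-2 + 3x^-1 - 1 + x  [12 crossings, <D> = A^-10 - A^-6 + 3A^-2 - A^2 + 3A^6 - 2A^10 + A^14, w = -2]
V(D4) = x^-3 + x^-2 + x^-1 + 1  (w -2, c 12, <D> = A^-6 + A^-2 + A^2 + A^6)
why: 2 classes among 4 diagrams; unequal V(x) rules out equality


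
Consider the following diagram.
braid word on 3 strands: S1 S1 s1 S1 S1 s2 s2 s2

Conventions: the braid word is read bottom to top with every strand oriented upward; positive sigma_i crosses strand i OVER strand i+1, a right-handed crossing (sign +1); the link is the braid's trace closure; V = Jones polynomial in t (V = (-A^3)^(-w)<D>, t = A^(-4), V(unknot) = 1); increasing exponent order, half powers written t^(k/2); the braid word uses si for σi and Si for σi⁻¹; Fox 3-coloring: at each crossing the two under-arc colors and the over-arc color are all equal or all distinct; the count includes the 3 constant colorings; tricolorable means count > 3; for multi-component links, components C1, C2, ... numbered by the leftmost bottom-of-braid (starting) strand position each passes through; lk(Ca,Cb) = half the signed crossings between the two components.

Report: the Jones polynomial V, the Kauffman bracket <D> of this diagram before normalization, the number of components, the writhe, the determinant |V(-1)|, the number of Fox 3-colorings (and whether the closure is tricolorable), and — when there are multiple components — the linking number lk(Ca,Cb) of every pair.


Jones polynomial: V(t) = -t^-3 + t^-2 - t^-1 + 3 - t + t^2 - t^3
<D> = -A^-12 + A^-8 - A^-4 + 3 - A^4 + A^8 - A^12; writhe 0
components 1, writhe 0 (8 crossings)
3-colorings: 27 of 3^8, det 9 — tricolorable
note: the word shrinks to σ1⁻¹ σ1⁻¹ σ1⁻¹ σ2 σ2 σ2 after cancelling


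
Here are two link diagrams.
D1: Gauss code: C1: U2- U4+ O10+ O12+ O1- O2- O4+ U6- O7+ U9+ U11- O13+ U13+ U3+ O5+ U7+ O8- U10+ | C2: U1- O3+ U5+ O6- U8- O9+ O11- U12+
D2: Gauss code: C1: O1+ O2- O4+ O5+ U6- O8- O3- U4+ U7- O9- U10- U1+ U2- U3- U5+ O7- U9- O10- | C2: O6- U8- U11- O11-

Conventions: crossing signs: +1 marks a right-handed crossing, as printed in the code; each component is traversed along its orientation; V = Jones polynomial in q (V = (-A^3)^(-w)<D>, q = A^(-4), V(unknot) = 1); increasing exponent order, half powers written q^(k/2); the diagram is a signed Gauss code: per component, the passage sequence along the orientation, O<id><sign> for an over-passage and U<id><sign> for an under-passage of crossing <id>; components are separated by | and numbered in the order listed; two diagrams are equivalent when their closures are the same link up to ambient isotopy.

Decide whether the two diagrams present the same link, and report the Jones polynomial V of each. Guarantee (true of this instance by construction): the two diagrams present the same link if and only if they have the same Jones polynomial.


equivalent: no
D1 (bracket -A^-5 + 2A^-1 - A^3 + 2A^7 - A^11 + A^15; 13 crossings at w = +3): V = -q^(-3/2) + q^(-1/2) - 2q^(1/2) + q^(3/2) - 2q^(5/2) + q^(7/2)
D2 (bracket A^-9 + 2A^-1 - A^3 + A^7 - A^11; 11 crossings at w = -5): V = q^(-13/2) - q^(-11/2) + q^(-9/2) - 2q^(-7/2) - q^(-3/2)
key observation: V(q) takes 2 values over 2 diagrams, fixing the grouping


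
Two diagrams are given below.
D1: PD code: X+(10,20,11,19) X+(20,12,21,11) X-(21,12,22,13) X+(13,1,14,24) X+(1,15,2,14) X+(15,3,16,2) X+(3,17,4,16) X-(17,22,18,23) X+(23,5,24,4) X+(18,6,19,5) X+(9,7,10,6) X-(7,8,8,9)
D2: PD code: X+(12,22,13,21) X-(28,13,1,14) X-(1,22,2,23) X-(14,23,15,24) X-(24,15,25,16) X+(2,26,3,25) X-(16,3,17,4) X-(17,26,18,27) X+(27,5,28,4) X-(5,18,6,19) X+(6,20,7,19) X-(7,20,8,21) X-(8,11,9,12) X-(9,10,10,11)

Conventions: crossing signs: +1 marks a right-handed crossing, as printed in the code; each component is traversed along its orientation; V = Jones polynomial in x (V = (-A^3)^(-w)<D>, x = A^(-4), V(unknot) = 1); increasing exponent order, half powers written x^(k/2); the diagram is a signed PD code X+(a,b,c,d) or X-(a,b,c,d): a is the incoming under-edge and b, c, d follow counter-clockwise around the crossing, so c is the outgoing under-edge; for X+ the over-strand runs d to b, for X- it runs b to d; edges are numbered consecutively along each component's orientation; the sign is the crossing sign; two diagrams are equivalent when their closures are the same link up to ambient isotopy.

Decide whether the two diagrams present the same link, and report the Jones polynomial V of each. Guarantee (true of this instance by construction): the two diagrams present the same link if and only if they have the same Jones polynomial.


equivalent: no
D1 (bracket -A^-18 + A^-14 - 2A^-10 + 3A^-6 - 2A^-2 + 2A^2 - A^6 + A^10; 12 crossings at w = +6): V = x^2 - x^3 + 2x^4 - 2x^5 + 3x^6 - 2x^7 + x^8 - x^9
V(D2) = -x^-6 + x^-5 - x^-4 + 2x^-3 - x^-2 + x^-1  (w -6, c 14, <D> = A^-14 - A^-10 + 2A^-6 - A^-2 + A^2 - A^6)
key observation: V(x) takes 2 values over 2 diagrams, fixing the grouping


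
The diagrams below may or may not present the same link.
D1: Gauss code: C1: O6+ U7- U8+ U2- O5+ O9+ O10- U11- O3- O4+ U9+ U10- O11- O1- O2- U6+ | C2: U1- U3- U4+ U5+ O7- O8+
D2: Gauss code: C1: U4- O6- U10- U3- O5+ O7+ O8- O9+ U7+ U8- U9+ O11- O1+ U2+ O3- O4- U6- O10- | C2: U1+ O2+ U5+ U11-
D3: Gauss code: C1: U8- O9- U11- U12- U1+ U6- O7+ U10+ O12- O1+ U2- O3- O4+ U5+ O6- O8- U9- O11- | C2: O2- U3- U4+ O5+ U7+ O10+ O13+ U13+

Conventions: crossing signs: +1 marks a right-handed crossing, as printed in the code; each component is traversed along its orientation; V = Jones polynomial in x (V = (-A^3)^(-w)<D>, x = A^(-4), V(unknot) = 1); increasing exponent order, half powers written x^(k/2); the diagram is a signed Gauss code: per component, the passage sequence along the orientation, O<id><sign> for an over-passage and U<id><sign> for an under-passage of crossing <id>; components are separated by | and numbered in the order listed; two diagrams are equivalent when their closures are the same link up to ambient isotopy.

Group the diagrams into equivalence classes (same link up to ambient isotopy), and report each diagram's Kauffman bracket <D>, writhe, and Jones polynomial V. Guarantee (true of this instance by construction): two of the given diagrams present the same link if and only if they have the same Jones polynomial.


classes: {D1} | {D2, D3}
V(D1) = -x^(-1/2) - x^(1/2)  [11 crossings, <D> = A^-5 + A^-1, w = -1]
V(D2) = x^(-7/2) - x^(-5/2) + x^(-3/2) - 2x^(-1/2) - x^(3/2)  (w -1, c 11, <D> = A^-9 + 2A^-1 - A^3 + A^7 - A^11)
D3 (bracket A^-9 + 2A^-1 - A^3 + A^7 - A^11; 13 crossings at w = -1): V = x^(-7/2) - x^(-5/2) + x^(-3/2) - 2x^(-1/2) - x^(3/2)
note: V(x) takes 2 values over 3 diagrams, fixing the grouping


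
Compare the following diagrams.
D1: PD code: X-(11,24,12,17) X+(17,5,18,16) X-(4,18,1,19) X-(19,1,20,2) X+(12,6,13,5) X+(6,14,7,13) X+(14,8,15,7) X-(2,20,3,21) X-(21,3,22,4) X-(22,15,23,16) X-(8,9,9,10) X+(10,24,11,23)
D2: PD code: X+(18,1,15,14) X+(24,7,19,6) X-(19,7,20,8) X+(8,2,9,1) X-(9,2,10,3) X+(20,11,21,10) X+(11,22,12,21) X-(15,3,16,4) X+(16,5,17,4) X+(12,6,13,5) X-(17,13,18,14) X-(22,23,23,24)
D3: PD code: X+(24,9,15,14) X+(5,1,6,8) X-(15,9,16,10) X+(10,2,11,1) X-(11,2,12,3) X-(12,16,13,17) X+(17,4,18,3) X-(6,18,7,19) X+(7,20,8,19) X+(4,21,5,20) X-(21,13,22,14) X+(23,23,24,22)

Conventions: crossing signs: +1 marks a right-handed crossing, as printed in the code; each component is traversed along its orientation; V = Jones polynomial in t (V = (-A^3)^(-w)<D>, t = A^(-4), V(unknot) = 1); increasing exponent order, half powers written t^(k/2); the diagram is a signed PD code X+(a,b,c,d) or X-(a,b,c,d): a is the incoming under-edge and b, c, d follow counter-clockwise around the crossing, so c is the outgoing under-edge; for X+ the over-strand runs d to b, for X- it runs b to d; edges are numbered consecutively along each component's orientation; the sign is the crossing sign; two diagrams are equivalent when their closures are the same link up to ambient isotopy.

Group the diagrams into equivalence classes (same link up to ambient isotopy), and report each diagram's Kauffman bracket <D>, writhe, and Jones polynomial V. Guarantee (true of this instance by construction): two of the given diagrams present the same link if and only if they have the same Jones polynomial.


grouping into links: {D1} | {D2} | {D3}
V(D1) = t^-5 + t^-3 + t^-1 + 2 - t^3  (w -2, c 12, <D> = -A^-18 + 2A^-6 + A^-2 + A^6 + A^14)
V(D2) = 1 + t + t^2 + t^3  (w +2, c 12, <D> = A^-6 + A^-2 + A^2 + A^6)
D3 (bracket A^-2 + 2A^6 + A^14; 12 crossings at w = +2): V = t^-2 + 2 + t^2
why: comparing 3 Jones polynomials yields 3 groups


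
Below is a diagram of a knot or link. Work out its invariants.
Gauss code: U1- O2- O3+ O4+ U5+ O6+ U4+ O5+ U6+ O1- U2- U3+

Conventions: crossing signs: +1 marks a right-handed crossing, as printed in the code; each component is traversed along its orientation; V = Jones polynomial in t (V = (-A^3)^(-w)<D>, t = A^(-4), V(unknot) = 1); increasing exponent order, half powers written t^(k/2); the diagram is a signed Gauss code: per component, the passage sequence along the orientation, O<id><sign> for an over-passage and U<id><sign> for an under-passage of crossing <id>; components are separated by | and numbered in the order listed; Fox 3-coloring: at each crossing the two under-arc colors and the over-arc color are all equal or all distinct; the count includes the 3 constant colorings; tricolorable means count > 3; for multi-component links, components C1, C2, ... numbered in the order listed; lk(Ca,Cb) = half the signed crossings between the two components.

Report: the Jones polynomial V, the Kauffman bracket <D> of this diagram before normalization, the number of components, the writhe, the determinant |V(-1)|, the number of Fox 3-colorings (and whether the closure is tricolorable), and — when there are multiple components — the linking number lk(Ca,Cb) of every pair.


V = t + t^3 - t^4
<D> = -A^-10 + A^-6 + A^2 (w = +2)
1 component over 6 crossings, w = +2
9 Fox colorings among 3^6, |V(-1)| = 3: tricolorable
why: w = +2 shifts under R1 moves; the (-A^3)^(-2) factor cancels that in V


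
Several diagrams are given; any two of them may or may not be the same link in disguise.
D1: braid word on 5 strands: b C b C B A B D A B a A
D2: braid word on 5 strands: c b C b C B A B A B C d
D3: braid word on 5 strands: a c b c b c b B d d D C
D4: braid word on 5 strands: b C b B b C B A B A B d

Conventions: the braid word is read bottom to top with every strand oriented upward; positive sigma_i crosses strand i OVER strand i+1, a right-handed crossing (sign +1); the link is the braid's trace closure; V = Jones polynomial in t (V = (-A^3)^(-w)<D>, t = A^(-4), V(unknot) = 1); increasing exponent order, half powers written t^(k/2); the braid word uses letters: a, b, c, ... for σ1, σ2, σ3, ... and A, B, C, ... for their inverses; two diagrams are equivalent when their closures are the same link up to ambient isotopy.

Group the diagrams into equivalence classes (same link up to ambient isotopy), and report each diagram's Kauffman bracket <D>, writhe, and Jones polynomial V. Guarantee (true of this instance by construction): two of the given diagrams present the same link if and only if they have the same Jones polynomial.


grouping into links: {D1, D2, D4} | {D3}
V(D1) = -t^-6 + t^-5 - t^-4 + 2t^-3 - t^-2 + t^-1  (w -6, c 12, <D> = A^-14 - A^-10 + 2A^-6 - A^-2 + A^2 - A^6)
V(D2) = -t^-6 + t^-5 - t^-4 + 2t^-3 - t^-2 + t^-1  (w -4, c 12, <D> = A^-8 - A^-4 + 2 - A^4 + A^8 - A^12)
V(D3) = t + t^3 - t^4  [12 crossings, <D> = -A^2 + A^6 + A^14, w = +6]
D4 (bracket A^-8 - A^-4 + 2 - A^4 + A^8 - A^12; 12 crossings at w = -4): V = -t^-6 + t^-5 - t^-4 + 2t^-3 - t^-2 + t^-1
key observation: 2 values of V(t) split the 4 diagrams


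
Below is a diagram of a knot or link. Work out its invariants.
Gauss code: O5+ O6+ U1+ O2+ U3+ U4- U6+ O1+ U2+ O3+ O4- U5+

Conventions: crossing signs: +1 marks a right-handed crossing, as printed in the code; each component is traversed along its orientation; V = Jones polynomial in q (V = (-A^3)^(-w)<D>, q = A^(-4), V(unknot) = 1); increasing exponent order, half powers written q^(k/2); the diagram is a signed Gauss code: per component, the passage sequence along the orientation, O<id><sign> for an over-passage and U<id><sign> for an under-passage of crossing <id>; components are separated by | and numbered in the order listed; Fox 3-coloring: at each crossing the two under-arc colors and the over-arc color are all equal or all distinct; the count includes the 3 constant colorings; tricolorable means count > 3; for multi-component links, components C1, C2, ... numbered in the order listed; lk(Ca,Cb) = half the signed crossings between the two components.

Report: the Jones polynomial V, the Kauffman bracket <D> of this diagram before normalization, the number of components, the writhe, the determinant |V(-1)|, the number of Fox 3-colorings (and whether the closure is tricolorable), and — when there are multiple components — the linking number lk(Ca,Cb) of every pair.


V = q + q^3 - q^4
<D> = -A^-4 + 1 + A^8 (w = +4)
1 component over 6 crossings, w = +4
9 Fox colorings among 3^6, |V(-1)| = 3: tricolorable
why: w = +4 (over 6 crossings) is diagram-only; (-A^3)^(-4) removes it from V


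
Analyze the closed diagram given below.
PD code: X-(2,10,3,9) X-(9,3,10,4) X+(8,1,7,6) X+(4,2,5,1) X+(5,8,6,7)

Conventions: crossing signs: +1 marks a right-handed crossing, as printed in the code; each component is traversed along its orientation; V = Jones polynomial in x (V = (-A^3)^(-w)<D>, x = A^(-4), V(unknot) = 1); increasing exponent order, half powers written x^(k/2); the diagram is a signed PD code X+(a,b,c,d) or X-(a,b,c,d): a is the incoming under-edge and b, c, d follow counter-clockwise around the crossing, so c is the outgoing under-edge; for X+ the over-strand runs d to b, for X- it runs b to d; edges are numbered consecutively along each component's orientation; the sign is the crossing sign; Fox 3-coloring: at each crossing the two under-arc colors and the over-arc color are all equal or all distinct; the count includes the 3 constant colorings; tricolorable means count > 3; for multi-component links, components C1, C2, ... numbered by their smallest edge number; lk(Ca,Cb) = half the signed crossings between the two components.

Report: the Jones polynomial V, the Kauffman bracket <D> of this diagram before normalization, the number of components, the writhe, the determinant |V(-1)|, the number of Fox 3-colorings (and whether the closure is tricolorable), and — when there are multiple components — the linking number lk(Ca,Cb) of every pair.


V = x^-2 + 2 + x^2
<D> = -A^-5 - 2A^3 - A^11 (w = +1)
3 components over 5 crossings, w = +1
lk(C1,C2): +1
lk(C1,C3) = -1
linking number lk(C2,C3) = 0
3 Fox colorings among 3^5, |V(-1)| = 4: not tricolorable
why: det 4 = |V(-1)|; not divisible by 3, so not tricolorable


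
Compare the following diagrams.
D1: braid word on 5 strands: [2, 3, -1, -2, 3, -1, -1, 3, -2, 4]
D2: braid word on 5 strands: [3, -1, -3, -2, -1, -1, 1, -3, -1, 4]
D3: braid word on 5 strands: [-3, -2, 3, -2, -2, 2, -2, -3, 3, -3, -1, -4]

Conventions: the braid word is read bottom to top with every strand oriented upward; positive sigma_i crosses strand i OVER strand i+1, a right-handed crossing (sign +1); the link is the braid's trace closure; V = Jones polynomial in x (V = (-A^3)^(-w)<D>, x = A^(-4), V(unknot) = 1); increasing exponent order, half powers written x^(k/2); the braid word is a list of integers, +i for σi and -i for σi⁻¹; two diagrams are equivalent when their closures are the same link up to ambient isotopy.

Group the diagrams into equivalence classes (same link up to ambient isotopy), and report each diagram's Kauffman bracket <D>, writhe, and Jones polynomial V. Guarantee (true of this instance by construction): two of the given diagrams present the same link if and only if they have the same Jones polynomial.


equivalence classes: {D1} | {D2} | {D3}
D1 (bracket -A^-12 + A^-8 - A^-4 + 3 - A^4 + A^8 - A^12; 10 crossings at w = 0): V = -x^-3 + x^-2 - x^-1 + 3 - x + x^2 - x^3
D2 (bracket A^-8 + 1 - A^4; 10 crossings at w = -4): V = -x^-4 + x^-3 + x^-1
V(D3) = -x^-6 + x^-5 - x^-4 + 2x^-3 - x^-2 + x^-1  [12 crossings, <D> = A^-14 - A^-10 + 2A^-6 - A^-2 + A^2 - A^6, w = -6]
key observation: V(x) takes 3 values over 3 diagrams, fixing the grouping
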